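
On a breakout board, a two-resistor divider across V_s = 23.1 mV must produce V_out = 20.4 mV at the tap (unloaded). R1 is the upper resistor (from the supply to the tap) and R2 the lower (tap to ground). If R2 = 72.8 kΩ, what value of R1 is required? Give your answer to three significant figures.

Required fraction k = V_out/V_s = 0.8831.
R1 = R2·(1/k − 1) = 72.8 × 0.1324 = 9.635 kΩ.

R1 ≈ 9.64 kΩ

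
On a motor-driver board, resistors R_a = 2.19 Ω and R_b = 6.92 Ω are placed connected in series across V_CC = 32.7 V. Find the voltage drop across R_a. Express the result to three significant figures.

ΣR = 2.19 + 6.92 = 9.110 Ω.
V = V_CC · R/ΣR = 32.7 × 0.2404 = 7.861 V.

V ≈ 7.86 V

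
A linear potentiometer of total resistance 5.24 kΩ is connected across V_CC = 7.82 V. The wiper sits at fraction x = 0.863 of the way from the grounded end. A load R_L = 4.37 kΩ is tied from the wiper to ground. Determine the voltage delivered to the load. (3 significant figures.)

Lower segment x·R_p = 4.522 kΩ; upper segment (1−x)·R_p = 0.7179 kΩ.
Lower segment in parallel with the load: 4.522 ‖ 4.37 = 2.222 kΩ.
V_out = 7.82 × 2.222/(0.7179 + 2.222) = 5.911 V.
(Unloaded: V_out = x·V_CC = 6.75 V.)

V_out ≈ 5.91 V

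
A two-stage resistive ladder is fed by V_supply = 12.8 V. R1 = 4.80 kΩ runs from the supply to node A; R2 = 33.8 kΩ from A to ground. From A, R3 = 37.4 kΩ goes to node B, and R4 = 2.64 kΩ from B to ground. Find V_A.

The second stage (R3 + R4 = 40.04 kΩ) loads node A in parallel with R2.
R2 ‖ (R3+R4) = 18.33 kΩ.
V_A = 12.8 × 18.33/(4.80 + 18.33) = 10.14 V.

V_A ≈ 10.1 V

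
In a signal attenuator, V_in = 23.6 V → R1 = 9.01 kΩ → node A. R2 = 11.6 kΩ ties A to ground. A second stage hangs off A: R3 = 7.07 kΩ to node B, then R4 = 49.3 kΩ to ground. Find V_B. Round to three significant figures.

V_B ≈ 10.7 V

The second stage (R3 + R4 = 56.37 kΩ) loads node A in parallel with R2.
Effective lower resistance at A: R2 ‖ 56.37 = 9.620 kΩ.
First divider: V_A = V_in · 9.620/(9.01 + 9.620) = 12.19 V.
V_B = V_A × 0.8746 = 10.66 V.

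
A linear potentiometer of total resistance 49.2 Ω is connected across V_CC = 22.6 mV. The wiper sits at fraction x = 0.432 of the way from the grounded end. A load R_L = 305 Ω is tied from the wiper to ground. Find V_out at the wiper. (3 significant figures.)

Split the track: R_lower = x·R_p = 21.25 Ω, R_upper = (1−x)·R_p = 27.95 Ω.
(x·R_p) ‖ R_L = 19.87 Ω.
Loaded-divider output: V_out = 22.6 × 0.4156 = 9.391 mV.
(Unloaded: V_out = x·V_CC = 9.76 mV.)

V_out ≈ 9.39 mV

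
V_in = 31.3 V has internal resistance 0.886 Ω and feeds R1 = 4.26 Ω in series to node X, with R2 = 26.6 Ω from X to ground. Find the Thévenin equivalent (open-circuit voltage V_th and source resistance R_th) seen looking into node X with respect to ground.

V_th ≈ 26.2 V, R_th ≈ 4.31 Ω

R1' = 0.886 + 4.26 = 5.146 Ω (source resistance + R1).
With X open, the divider is unloaded: V_th = 31.3 × 26.6/31.75 = 26.23 V.
With V_in suppressed (replaced by a short), R_th = R1' ‖ R2 = (5.146 × 26.6)/(5.146 + 26.6) = 4.312 Ω.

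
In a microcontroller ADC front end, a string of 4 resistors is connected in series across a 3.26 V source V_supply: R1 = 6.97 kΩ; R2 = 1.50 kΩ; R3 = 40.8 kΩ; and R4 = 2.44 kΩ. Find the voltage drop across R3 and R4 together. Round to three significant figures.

V ≈ 2.73 V

ΣR = 6.97 + 1.50 + 40.8 + 2.44 = 51.71 kΩ.
R_{R3..R4} = 40.8 + 2.44 = 43.24 kΩ.
V = V_supply · R/ΣR = 3.26 × 0.8362 = 2.726 V.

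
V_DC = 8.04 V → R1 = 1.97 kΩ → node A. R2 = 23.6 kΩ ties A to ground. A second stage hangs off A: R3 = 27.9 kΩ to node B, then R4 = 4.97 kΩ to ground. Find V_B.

Looking into the second stage from A: R3 + R4 = 32.87 kΩ appears in parallel with R2.
R2 ‖ (R3+R4) = 13.74 kΩ.
First divider: V_A = V_DC · 13.74/(1.97 + 13.74) = 7.032 V.
Then the unloaded second divider: V_B = V_A × R4/(R3+R4) = 7.032 × 0.1512 = 1.063 V.

V_B ≈ 1.06 V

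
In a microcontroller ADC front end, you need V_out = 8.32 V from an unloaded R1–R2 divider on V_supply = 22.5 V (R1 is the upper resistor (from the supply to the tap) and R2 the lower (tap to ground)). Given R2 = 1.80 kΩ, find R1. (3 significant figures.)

R1 ≈ 3.07 kΩ

V_out/V_supply = R2/(R1+R2) = 0.3698.
Rearranging, R1 = R2·(1−k)/k = 1.80 × 1.704 = 3.068 kΩ.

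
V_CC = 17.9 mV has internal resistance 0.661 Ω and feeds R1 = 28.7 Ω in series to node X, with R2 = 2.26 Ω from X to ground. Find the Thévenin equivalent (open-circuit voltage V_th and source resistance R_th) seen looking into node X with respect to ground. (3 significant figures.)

V_th ≈ 1.28 mV, R_th ≈ 2.10 Ω

R1' = 0.661 + 28.7 = 29.36 Ω (source resistance + R1).
With X open, the divider is unloaded: V_th = 17.9 × 2.26/31.62 = 1.279 mV.
Zeroing V_CC shorts the top of R1' to ground, so R_th = R1' ‖ R2 = 2.098 Ω.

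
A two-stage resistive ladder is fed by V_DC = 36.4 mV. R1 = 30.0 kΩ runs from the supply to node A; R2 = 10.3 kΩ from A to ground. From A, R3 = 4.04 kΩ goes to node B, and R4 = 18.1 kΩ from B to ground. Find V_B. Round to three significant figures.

V_B ≈ 5.65 mV

Node A sees R2 in parallel with the series input of stage 2, R3 + R4 = 22.14 kΩ.
R2 ‖ (R3+R4) = 7.030 kΩ.
V_A = 36.4 × 7.030/(30.0 + 7.030) = 6.910 mV.
V_B = V_A × 0.8175 = 5.649 mV.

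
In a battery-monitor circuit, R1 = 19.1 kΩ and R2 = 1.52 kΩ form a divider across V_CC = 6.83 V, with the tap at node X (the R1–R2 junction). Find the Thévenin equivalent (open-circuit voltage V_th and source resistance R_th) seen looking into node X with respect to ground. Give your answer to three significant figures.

V_th ≈ 0.503 V, R_th ≈ 1.41 kΩ

V_th is the unloaded tap voltage: V_CC · R2/(R1+R2) = 6.83 × 0.07371 = 0.5035 V.
With V_CC suppressed (replaced by a short), R_th = R1 ‖ R2 = (19.10 × 1.52)/(19.10 + 1.52) = 1.408 kΩ.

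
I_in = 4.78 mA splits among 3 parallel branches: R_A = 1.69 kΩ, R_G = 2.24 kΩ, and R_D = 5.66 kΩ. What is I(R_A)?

I ≈ 2.33 mA

Conductances: ΣG = 1/1.69 + 1/2.24 + 1/5.66 = 1.215 (1/kΩ).
R_A takes the fraction G_k/ΣG = 0.5917/1.215 = 0.4871, so I = 4.78 × 0.4871 = 2.328 mA.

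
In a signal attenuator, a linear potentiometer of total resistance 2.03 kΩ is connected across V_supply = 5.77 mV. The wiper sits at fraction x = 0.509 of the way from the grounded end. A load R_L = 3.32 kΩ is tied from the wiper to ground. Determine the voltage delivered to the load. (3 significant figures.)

Split the track: R_lower = x·R_p = 1.033 kΩ, R_upper = (1−x)·R_p = 0.9967 kΩ.
Lower segment in parallel with the load: 1.033 ‖ 3.32 = 0.7880 kΩ.
V_out = 5.77 × 0.7880/(0.9967 + 0.7880) = 2.548 mV.

V_out ≈ 2.55 mV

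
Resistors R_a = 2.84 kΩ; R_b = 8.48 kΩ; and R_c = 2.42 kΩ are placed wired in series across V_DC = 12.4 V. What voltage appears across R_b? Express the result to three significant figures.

V ≈ 7.65 V

ΣR = 2.84 + 8.48 + 2.42 = 13.74 kΩ.
By the voltage-divider rule, V = 12.4 × 8.480/13.74 = 7.653 V.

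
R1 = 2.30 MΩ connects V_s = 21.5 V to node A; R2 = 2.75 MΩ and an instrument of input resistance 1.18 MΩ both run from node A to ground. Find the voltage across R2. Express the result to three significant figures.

V_out ≈ 5.68 V

The load sits in parallel with R2, giving an effective lower resistance R2' = R2·R_L/(R2+R_L) = 0.8257 MΩ.
Now apply the divider: V_out = 21.5 × 0.2642 = 5.680 V.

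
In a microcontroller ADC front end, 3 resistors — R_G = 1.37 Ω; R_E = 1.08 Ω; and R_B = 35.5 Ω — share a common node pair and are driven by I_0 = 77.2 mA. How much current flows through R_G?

I ≈ 33.5 mA

ΣG = 1/1.37 + 1/1.08 + 1/35.5 = 1.684.
Current divider: I(R_G) = I_0 · G_k/ΣG = 77.2 × (0.7299/1.684) = 77.2 × 0.4334 = 33.46 mA.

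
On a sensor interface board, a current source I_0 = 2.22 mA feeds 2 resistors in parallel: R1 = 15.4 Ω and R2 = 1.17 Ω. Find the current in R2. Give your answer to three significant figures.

I ≈ 2.06 mA

Two-branch current divider: I_k = I_0 · R_other/(R_1 + R_2).
So I = 2.22 × 15.4/16.57 = 2.063 mA.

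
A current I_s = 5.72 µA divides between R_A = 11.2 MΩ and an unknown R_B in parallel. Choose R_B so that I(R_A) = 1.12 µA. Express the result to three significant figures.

The fraction through R_A equals R_B/(R_A+R_B).
1.12/5.72 = R_B/(R_A + R_B) → R_B = R_A · (0.1958)/(1 − 0.1958) = 11.2 × 0.2435 = 2.727 MΩ.

R_B ≈ 2.73 MΩ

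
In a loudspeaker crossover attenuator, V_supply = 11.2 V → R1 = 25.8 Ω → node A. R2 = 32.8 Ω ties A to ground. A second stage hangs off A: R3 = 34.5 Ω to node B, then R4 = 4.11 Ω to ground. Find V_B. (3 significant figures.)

V_B ≈ 0.486 V

Looking into the second stage from A: R3 + R4 = 38.61 Ω appears in parallel with R2.
Effective lower resistance at A: R2 ‖ 38.61 = 17.73 Ω.
First divider: V_A = V_supply · 17.73/(25.8 + 17.73) = 4.562 V.
Then the unloaded second divider: V_B = V_A × R4/(R3+R4) = 4.562 × 0.1064 = 0.4857 V.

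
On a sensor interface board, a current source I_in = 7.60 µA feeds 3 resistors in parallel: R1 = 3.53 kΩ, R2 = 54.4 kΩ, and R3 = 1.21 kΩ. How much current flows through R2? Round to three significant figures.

Conductances: ΣG = 1/3.53 + 1/54.4 + 1/1.21 = 1.128 (1/kΩ).
By the current-divider rule, I = I_in · G_k/ΣG = 7.60 × 0.01629 = 0.1238 µA.

I ≈ 0.124 µA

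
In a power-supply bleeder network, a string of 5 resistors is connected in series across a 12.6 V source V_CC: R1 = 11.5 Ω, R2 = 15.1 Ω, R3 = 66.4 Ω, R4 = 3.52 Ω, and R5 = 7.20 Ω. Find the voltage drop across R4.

V ≈ 0.428 V

Series total: ΣR = 11.5 + 15.1 + 66.4 + 3.52 + 7.20 = 103.7 Ω.
Voltage divider: V = V_CC · (3.520 / 103.7) = 12.6 × 0.03394 = 0.4276 V.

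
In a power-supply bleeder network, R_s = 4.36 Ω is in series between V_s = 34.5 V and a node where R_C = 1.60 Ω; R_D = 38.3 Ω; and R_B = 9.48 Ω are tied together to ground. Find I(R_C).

I ≈ 5.02 A

Parallel bank: R_p = 1/(1/1.60 + 1/38.3 + 1/9.48) = 1.322 Ω.
Node voltage V_A = V_s · R_p/(R_s + R_p) = 34.5 × 0.2326 = 8.026 V.
I(R_C) = V_A / R_C = 8.026/1.60 = 5.016 A.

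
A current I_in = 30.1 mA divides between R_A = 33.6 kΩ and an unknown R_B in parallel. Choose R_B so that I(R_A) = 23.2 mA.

R_B ≈ 113 kΩ

The fraction through R_A equals R_B/(R_A+R_B).
23.2/30.1 = R_B/(R_A + R_B) → R_B = R_A · (0.7708)/(1 − 0.7708) = 33.6 × 3.362 = 113.0 kΩ.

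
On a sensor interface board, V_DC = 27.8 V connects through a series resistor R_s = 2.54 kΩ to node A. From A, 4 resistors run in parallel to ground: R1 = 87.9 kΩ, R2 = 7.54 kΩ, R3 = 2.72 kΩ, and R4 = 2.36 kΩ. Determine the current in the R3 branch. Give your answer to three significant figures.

I ≈ 3.03 mA

Equivalent of the parallel group: R_p = 1.069 kΩ.
Node voltage V_A = V_DC · R_p/(R_s + R_p) = 27.8 × 0.2962 = 8.235 V.
Branch current I = V_A/R3 = 8.235/2.72 = 3.028 mA.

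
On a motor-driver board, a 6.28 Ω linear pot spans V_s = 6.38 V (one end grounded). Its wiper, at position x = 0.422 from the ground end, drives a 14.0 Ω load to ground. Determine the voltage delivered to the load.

The pot divides into 3.630 Ω above the wiper and 2.650 Ω below.
R_L loads the lower segment: effective lower R = 2.228 Ω.
V_out = 6.38 × 2.228/(3.630 + 2.228) = 2.427 V.

V_out ≈ 2.43 V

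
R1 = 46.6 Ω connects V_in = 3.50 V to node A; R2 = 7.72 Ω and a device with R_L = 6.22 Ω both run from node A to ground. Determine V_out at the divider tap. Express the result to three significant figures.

V_out ≈ 0.241 V

First combine the lower leg with the load: R2 ‖ R_L = 3.445 Ω.
Voltage divider with the loaded lower leg: V_out = 3.50 × 3.445/(46.6 + 3.445) = 3.50 × 0.06883 = 0.2409 V.
(Unloaded it would be 0.497 V; the load pulls it down.)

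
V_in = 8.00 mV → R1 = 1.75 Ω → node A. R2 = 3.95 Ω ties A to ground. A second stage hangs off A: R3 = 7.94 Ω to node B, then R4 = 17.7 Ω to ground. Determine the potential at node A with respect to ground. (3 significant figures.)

The second stage (R3 + R4 = 25.64 Ω) loads node A in parallel with R2.
Effective lower resistance at A: R2 ‖ 25.64 = 3.423 Ω.
So V_A = 8.00 × 0.6617 = 5.293 mV.

V_A ≈ 5.29 mV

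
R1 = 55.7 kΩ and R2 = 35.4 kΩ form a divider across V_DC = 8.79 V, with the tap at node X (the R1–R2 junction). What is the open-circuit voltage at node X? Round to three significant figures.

V_th ≈ 3.42 V

Open-circuit (no load on X): V_th = V_DC · R2/(R1 + R2) = 8.79 × 35.4/(55.70 + 35.4) = 3.416 V.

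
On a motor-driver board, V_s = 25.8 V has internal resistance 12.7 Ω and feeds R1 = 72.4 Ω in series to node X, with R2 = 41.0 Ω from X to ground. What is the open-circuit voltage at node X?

V_th ≈ 8.39 V

R1' = 12.7 + 72.4 = 85.10 Ω (source resistance + R1).
With X open, the divider is unloaded: V_th = 25.8 × 41.0/126.1 = 8.389 V.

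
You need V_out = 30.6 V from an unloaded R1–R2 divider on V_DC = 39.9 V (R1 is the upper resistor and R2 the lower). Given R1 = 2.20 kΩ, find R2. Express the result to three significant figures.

R2 ≈ 7.24 kΩ

The divider ratio is R2/(R1+R2) = 30.6/39.9 = 0.7669.
R2 = R1 · 0.7669/(1 − 0.7669) = 7.239 kΩ.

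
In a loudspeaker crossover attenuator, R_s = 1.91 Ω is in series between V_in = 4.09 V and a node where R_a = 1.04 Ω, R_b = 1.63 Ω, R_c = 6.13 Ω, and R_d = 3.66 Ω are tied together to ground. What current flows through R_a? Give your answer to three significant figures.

I ≈ 0.812 A

Parallel bank: R_p = 1/(1/1.04 + 1/1.63 + 1/6.13 + 1/3.66) = 0.4972 Ω.
Node voltage V_A = V_in · R_p/(R_s + R_p) = 4.09 × 0.2065 = 0.8447 V.
I(R_a) = V_A / R_a = 0.8447/1.04 = 0.8122 A.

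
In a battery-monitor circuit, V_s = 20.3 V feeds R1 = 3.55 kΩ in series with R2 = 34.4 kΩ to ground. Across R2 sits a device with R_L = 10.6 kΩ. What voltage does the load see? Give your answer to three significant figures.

The load sits in parallel with R2, giving an effective lower resistance R2' = R2·R_L/(R2+R_L) = 8.103 kΩ.
Then V_out = V_s · R2'/(R1 + R2') = 20.3 × 8.103/11.65 = 14.12 V.

V_out ≈ 14.1 V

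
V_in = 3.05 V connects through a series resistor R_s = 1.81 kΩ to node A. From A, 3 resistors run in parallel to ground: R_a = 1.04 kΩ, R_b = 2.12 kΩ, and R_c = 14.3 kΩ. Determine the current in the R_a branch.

Combine the parallel branches: R_p = (1/1.04 + 1/2.12 + 1/14.3)⁻¹ = 0.6653 kΩ.
V_A by voltage divider: V_A = 3.05 × 0.6653/(1.81 + 0.6653) = 0.8197 V.
Branch current I = V_A/R_a = 0.8197/1.04 = 0.7882 mA.

I ≈ 0.788 mA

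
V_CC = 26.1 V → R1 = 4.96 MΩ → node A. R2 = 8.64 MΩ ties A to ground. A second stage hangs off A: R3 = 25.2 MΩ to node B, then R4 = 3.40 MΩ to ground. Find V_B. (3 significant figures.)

V_B ≈ 1.78 V

Looking into the second stage from A: R3 + R4 = 28.60 MΩ appears in parallel with R2.
Effective lower resistance at A: R2 ‖ 28.60 = 6.635 MΩ.
So V_A = 26.1 × 0.5722 = 14.94 V.
Then the unloaded second divider: V_B = V_A × R4/(R3+R4) = 14.94 × 0.1189 = 1.776 V.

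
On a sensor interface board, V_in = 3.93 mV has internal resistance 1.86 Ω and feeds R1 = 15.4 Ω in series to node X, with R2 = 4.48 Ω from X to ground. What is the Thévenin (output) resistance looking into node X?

R1' = 1.86 + 15.4 = 17.26 Ω (source resistance + R1).
Zeroing V_in shorts the top of R1' to ground, so R_th = R1' ‖ R2 = 3.557 Ω.

R_th ≈ 3.56 Ω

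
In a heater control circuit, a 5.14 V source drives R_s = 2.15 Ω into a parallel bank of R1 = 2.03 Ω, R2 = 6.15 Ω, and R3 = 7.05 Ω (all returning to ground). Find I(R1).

I ≈ 0.933 A

Equivalent of the parallel group: R_p = 1.255 Ω.
Node voltage V_A = V_CC · R_p/(R_s + R_p) = 5.14 × 0.3685 = 1.894 V.
I(R1) = V_A / R1 = 1.894/2.03 = 0.9331 A.
(Equivalently: I_total = 1.510 A, then current-divider fraction G_k/ΣG = 0.6180.)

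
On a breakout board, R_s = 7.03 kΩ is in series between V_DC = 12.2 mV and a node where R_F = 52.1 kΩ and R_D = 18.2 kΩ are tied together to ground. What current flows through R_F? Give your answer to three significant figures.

I ≈ 0.154 µA

Combine the parallel branches: R_p = (1/52.1 + 1/18.2)⁻¹ = 13.49 kΩ.
V_A = 12.2 × 13.49/20.52 = 8.020 mV.
Branch current I = V_A/R_F = 8.020/52.1 = 0.1539 µA.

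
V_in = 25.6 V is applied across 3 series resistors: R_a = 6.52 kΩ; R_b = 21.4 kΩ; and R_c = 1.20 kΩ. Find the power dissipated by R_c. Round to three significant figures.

P ≈ 0.927 mW

The common current is I = 25.6/29.12 = 0.8791 mA.
P = I²R = 0.7729 × 1.20 = 0.9274 mW.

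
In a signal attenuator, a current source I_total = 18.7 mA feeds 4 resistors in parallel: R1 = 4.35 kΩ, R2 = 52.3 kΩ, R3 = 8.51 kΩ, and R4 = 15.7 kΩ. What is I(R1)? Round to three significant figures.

I ≈ 9.99 mA

Total conductance ΣG = 1/4.35 + 1/52.3 + 1/8.51 + 1/15.7 = 0.4302 (units of 1/kΩ).
By the current-divider rule, I = I_total · G_k/ΣG = 18.7 × 0.5344 = 9.992 mA.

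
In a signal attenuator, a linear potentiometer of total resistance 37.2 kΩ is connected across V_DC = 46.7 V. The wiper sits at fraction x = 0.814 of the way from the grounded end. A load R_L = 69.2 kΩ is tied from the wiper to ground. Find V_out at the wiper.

V_out ≈ 35.2 V

Lower segment x·R_p = 30.28 kΩ; upper segment (1−x)·R_p = 6.919 kΩ.
R_L loads the lower segment: effective lower R = 21.06 kΩ.
Then V_out = V_DC · 21.06/(6.919 + 21.06) = 35.15 V.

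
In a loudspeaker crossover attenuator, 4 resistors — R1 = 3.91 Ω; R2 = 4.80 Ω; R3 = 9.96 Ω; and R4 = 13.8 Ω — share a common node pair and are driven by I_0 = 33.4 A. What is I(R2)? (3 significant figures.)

Conductances: ΣG = 1/3.91 + 1/4.80 + 1/9.96 + 1/13.8 = 0.6370 (1/Ω).
R2 takes the fraction G_k/ΣG = 0.2083/0.6370 = 0.3271, so I = 33.4 × 0.3271 = 10.92 A.

I ≈ 10.9 A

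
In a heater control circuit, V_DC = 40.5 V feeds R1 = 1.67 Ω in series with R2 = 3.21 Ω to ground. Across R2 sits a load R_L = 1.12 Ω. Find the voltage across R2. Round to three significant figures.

R2 ‖ R_L = (3.21 × 1.12)/(3.21 + 1.12) = 0.8303 Ω.
Now apply the divider: V_out = 40.5 × 0.3321 = 13.45 V.

V_out ≈ 13.4 V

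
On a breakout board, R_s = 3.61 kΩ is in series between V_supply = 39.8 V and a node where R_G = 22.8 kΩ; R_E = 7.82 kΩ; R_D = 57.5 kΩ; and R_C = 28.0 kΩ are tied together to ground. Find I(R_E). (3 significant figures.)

Combine the parallel branches: R_p = (1/22.8 + 1/7.82 + 1/57.5 + 1/28.0)⁻¹ = 4.448 kΩ.
Node voltage V_A = V_supply · R_p/(R_s + R_p) = 39.8 × 0.5520 = 21.97 V.
I(R_E) = V_A / R_E = 21.97/7.82 = 2.809 mA.

I ≈ 2.81 mA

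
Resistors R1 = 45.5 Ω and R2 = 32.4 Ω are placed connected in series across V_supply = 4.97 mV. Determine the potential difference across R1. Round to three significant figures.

Series total: ΣR = 45.5 + 32.4 = 77.90 Ω.
Voltage divider: V = V_supply · (45.50 / 77.90) = 4.97 × 0.5841 = 2.903 mV.

V ≈ 2.90 mV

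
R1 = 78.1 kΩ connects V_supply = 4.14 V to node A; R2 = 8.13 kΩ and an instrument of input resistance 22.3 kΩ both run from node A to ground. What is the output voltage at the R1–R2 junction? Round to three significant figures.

The load sits in parallel with R2, giving an effective lower resistance R2' = R2·R_L/(R2+R_L) = 5.958 kΩ.
Then V_out = V_supply · R2'/(R1 + R2') = 4.14 × 5.958/84.06 = 0.2934 V.

V_out ≈ 0.293 V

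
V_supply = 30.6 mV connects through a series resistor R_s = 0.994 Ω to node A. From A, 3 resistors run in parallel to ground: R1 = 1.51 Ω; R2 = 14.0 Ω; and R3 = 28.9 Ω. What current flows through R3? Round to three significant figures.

I ≈ 0.600 mA

Combine the parallel branches: R_p = (1/1.51 + 1/14.0 + 1/28.9)⁻¹ = 1.302 Ω.
Node voltage V_A = V_supply · R_p/(R_s + R_p) = 30.6 × 0.5670 = 17.35 mV.
Branch current I = V_A/R3 = 17.35/28.9 = 0.6004 mA.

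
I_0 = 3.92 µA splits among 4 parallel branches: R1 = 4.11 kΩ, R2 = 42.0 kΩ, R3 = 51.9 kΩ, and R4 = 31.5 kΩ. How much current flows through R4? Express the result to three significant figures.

I ≈ 0.391 µA

Total conductance ΣG = 1/4.11 + 1/42.0 + 1/51.9 + 1/31.5 = 0.3181 (units of 1/kΩ).
Current divider: I(R4) = I_0 · G_k/ΣG = 3.92 × (0.03175/0.3181) = 3.92 × 0.09979 = 0.3912 µA.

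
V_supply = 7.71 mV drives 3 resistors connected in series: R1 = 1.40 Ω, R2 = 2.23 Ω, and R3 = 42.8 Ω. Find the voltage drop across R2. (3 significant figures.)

Series total: ΣR = 1.40 + 2.23 + 42.8 = 46.43 Ω.
V = V_supply · R/ΣR = 7.71 × 0.04803 = 0.3703 mV.

V ≈ 0.370 mV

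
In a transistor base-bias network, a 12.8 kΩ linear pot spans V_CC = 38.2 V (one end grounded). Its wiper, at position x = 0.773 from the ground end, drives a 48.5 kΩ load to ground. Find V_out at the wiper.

The pot divides into 2.906 kΩ above the wiper and 9.894 kΩ below.
(x·R_p) ‖ R_L = 8.218 kΩ.
Loaded-divider output: V_out = 38.2 × 0.7388 = 28.22 V.
(Unloaded: V_out = x·V_CC = 29.5 V.)

V_out ≈ 28.2 V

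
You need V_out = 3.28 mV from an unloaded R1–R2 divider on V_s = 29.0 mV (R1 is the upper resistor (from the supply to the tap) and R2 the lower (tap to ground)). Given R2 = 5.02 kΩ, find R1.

Required fraction k = V_out/V_s = 0.1131.
R1 = R2·(1/k − 1) = 5.02 × 7.841 = 39.36 kΩ.

R1 ≈ 39.4 kΩ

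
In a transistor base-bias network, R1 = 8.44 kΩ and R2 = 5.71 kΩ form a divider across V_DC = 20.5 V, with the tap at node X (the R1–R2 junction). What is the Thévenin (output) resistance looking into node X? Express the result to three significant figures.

R_th ≈ 3.41 kΩ

Looking into X with the source shorted: R_th = R1·R2/(R1+R2) = 8.440 × 5.71/14.15 = 3.406 kΩ.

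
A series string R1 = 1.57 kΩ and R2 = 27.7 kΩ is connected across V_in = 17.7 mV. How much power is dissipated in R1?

P ≈ 0.574 nW

Series current I = V_in/ΣR = 17.7/29.27 = 0.6047 µA.
P = I²R = 0.3657 × 1.57 = 0.5741 nW.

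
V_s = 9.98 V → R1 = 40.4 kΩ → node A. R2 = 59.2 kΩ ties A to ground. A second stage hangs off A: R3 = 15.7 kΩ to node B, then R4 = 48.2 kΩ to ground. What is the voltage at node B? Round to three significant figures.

The second stage (R3 + R4 = 63.90 kΩ) loads node A in parallel with R2.
R2 ‖ (R3+R4) = 30.73 kΩ.
So V_A = 9.98 × 0.4320 = 4.312 V.
V_B = V_A × 0.7543 = 3.252 V.

V_B ≈ 3.25 V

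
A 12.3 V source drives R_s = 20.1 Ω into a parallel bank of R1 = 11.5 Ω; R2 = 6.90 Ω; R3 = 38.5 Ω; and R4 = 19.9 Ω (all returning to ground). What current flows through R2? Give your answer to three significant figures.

I ≈ 0.248 A

Equivalent of the parallel group: R_p = 3.246 Ω.
Node voltage V_A = V_CC · R_p/(R_s + R_p) = 12.3 × 0.1390 = 1.710 V.
I(R2) = V_A / R2 = 1.710/6.90 = 0.2478 A.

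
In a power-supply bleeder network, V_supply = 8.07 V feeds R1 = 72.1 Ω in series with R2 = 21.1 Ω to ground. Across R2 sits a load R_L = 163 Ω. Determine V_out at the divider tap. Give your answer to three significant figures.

R2 ‖ R_L = (21.1 × 163)/(21.1 + 163) = 18.68 Ω.
Now apply the divider: V_out = 8.07 × 0.2058 = 1.661 V.

V_out ≈ 1.66 V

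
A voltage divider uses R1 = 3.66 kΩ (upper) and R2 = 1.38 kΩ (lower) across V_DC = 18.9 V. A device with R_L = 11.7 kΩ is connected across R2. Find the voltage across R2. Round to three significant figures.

V_out ≈ 4.77 V

First combine the lower leg with the load: R2 ‖ R_L = 1.234 kΩ.
Then V_out = V_DC · R2'/(R1 + R2') = 18.9 × 1.234/4.894 = 4.767 V.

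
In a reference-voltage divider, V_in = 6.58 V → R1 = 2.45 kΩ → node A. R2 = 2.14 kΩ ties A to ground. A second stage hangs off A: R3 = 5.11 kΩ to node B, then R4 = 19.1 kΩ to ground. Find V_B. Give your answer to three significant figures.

Node A sees R2 in parallel with the series input of stage 2, R3 + R4 = 24.21 kΩ.
Effective lower resistance at A: R2 ‖ 24.21 = 1.966 kΩ.
V_A = 6.58 × 1.966/(2.45 + 1.966) = 2.930 V.
Then the unloaded second divider: V_B = V_A × R4/(R3+R4) = 2.930 × 0.7889 = 2.311 V.

V_B ≈ 2.31 V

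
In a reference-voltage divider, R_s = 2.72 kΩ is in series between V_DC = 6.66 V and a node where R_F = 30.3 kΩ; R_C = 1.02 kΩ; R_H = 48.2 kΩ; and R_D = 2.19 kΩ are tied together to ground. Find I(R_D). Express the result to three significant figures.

Parallel bank: R_p = 1/(1/30.3 + 1/1.02 + 1/48.2 + 1/2.19) = 0.6708 kΩ.
V_A = 6.66 × 0.6708/3.391 = 1.318 V.
I(R_D) = V_A / R_D = 1.318/2.19 = 0.6016 mA.

I ≈ 0.602 mA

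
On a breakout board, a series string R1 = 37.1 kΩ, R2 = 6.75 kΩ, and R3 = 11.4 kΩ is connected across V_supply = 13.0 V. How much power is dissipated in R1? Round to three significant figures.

Series current I = V_supply/ΣR = 13.0/55.25 = 0.2353 mA.
P = I²R = 0.05536 × 37.1 = 2.054 mW.

P ≈ 2.05 mW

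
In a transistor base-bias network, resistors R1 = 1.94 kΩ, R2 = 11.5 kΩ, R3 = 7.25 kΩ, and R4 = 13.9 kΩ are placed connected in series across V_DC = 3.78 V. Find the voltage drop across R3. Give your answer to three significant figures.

Series total: ΣR = 1.94 + 11.5 + 7.25 + 13.9 = 34.59 kΩ.
V = V_DC · R/ΣR = 3.78 × 0.2096 = 0.7923 V.

V ≈ 0.792 V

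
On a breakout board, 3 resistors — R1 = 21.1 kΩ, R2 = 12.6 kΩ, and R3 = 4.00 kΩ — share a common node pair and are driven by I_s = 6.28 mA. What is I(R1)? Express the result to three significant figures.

Total conductance ΣG = 1/21.1 + 1/12.6 + 1/4.00 = 0.3768 (units of 1/kΩ).
Current divider: I(R1) = I_s · G_k/ΣG = 6.28 × (0.04739/0.3768) = 6.28 × 0.1258 = 0.7900 mA.

I ≈ 0.790 mA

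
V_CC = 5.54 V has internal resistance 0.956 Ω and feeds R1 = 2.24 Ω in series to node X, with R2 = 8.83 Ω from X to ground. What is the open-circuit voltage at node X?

V_th ≈ 4.07 V

R1' = 0.956 + 2.24 = 3.196 Ω (source resistance + R1).
V_th is the unloaded tap voltage: V_CC · R2/(R1'+R2) = 5.54 × 0.7342 = 4.068 V.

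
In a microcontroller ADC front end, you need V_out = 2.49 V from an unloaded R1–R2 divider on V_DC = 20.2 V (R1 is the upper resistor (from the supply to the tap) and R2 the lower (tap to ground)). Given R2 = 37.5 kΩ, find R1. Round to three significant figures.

Required fraction k = V_out/V_DC = 0.1233.
R1 = R2·(1/k − 1) = 37.5 × 7.112 = 266.7 kΩ.

R1 ≈ 267 kΩ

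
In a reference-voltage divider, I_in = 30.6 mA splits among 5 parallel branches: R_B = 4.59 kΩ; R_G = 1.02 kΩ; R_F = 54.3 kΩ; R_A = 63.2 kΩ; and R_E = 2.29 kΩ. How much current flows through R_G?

ΣG = 1/4.59 + 1/1.02 + 1/54.3 + 1/63.2 + 1/2.29 = 1.669.
Current divider: I(R_G) = I_in · G_k/ΣG = 30.6 × (0.9804/1.669) = 30.6 × 0.5874 = 17.97 mA.

I ≈ 18.0 mA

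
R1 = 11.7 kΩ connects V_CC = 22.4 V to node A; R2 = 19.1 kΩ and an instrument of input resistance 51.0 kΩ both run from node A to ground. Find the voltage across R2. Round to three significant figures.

R2 ‖ R_L = (19.1 × 51.0)/(19.1 + 51.0) = 13.90 kΩ.
Voltage divider with the loaded lower leg: V_out = 22.4 × 13.90/(11.7 + 13.90) = 22.4 × 0.5429 = 12.16 V.

V_out ≈ 12.2 V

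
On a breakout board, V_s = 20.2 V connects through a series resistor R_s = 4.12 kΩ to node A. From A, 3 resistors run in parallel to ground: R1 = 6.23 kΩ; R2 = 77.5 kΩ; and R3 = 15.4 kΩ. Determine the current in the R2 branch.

Equivalent of the parallel group: R_p = 4.195 kΩ.
V_A by voltage divider: V_A = 20.2 × 4.195/(4.12 + 4.195) = 10.19 V.
Branch current I = V_A/R2 = 10.19/77.5 = 0.1315 mA.

I ≈ 0.132 mA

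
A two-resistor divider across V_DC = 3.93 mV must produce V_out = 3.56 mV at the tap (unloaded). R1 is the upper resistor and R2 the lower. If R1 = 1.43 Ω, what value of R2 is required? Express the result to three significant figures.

R2 ≈ 13.8 Ω

The divider ratio is R2/(R1+R2) = 3.56/3.93 = 0.9059.
R2 = R1 · 0.9059/(1 − 0.9059) = 13.76 Ω.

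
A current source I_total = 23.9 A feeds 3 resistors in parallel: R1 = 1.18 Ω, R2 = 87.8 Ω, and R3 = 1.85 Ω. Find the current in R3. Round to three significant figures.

I ≈ 9.23 A

ΣG = 1/1.18 + 1/87.8 + 1/1.85 = 1.399.
R3 takes the fraction G_k/ΣG = 0.5405/1.399 = 0.3863, so I = 23.9 × 0.3863 = 9.232 A.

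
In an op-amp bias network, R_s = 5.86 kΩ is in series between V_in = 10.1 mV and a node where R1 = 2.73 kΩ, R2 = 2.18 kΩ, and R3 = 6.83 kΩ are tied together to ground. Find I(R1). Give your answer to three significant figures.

I ≈ 0.553 µA

Combine the parallel branches: R_p = (1/2.73 + 1/2.18 + 1/6.83)⁻¹ = 1.029 kΩ.
Node voltage V_A = V_in · R_p/(R_s + R_p) = 10.1 × 0.1494 = 1.509 mV.
I(R1) = V_A / R1 = 1.509/2.73 = 0.5528 µA.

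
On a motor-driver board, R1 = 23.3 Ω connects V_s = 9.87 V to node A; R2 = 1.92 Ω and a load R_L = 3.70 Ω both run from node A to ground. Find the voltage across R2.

The load sits in parallel with R2, giving an effective lower resistance R2' = R2·R_L/(R2+R_L) = 1.264 Ω.
Now apply the divider: V_out = 9.87 × 0.05146 = 0.5079 V.

V_out ≈ 0.508 V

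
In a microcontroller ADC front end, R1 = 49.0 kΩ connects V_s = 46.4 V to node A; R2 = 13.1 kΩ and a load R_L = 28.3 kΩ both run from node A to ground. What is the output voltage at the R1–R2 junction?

V_out ≈ 7.17 V

First combine the lower leg with the load: R2 ‖ R_L = 8.955 kΩ.
Then V_out = V_s · R2'/(R1 + R2') = 46.4 × 8.955/57.95 = 7.169 V.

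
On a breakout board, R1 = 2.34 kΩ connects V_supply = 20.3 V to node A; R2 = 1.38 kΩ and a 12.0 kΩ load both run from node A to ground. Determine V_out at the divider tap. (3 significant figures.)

V_out ≈ 7.02 V

First combine the lower leg with the load: R2 ‖ R_L = 1.238 kΩ.
Now apply the divider: V_out = 20.3 × 0.3459 = 7.023 V.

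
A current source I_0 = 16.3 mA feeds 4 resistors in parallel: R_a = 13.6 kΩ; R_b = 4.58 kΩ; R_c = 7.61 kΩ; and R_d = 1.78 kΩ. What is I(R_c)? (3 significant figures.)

Total conductance ΣG = 1/13.6 + 1/4.58 + 1/7.61 + 1/1.78 = 0.9851 (units of 1/kΩ).
By the current-divider rule, I = I_0 · G_k/ΣG = 16.3 × 0.1334 = 2.174 mA.

I ≈ 2.17 mA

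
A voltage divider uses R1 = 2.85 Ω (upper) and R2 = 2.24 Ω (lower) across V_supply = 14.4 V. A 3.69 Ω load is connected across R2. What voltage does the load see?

First combine the lower leg with the load: R2 ‖ R_L = 1.394 Ω.
Voltage divider with the loaded lower leg: V_out = 14.4 × 1.394/(2.85 + 1.394) = 14.4 × 0.3284 = 4.730 V.
(Unloaded it would be 6.34 V; the load pulls it down.)

V_out ≈ 4.73 V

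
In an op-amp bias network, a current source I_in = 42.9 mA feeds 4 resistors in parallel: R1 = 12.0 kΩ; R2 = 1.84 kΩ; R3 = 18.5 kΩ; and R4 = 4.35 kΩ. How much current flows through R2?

I ≈ 25.6 mA

ΣG = 1/12.0 + 1/1.84 + 1/18.5 + 1/4.35 = 0.9108.
By the current-divider rule, I = I_in · G_k/ΣG = 42.9 × 0.5967 = 25.60 mA.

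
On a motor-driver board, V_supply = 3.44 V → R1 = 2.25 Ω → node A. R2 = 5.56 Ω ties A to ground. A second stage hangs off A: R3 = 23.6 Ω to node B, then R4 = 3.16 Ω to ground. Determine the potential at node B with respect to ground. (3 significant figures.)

V_B ≈ 0.273 V

Node A sees R2 in parallel with the series input of stage 2, R3 + R4 = 26.76 Ω.
R2 ‖ (R3+R4) = 4.604 Ω.
V_A = 3.44 × 4.604/(2.25 + 4.604) = 2.311 V.
Stage 2 is unloaded, so V_B = V_A · R4/(R3+R4) = 2.311 × 3.16/26.76 = 0.2729 V.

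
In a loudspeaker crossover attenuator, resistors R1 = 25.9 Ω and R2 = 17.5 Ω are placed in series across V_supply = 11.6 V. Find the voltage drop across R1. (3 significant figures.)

Total series resistance ΣR = 25.9 + 17.5 = 43.40 Ω.
By the voltage-divider rule, V = 11.6 × 25.90/43.40 = 6.923 V.

V ≈ 6.92 V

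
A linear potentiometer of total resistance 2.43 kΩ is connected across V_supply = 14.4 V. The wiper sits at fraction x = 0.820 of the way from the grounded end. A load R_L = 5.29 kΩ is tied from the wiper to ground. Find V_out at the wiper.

V_out ≈ 11.1 V

The pot divides into 0.4374 kΩ above the wiper and 1.993 kΩ below.
Lower segment in parallel with the load: 1.993 ‖ 5.29 = 1.447 kΩ.
Loaded-divider output: V_out = 14.4 × 0.7679 = 11.06 V.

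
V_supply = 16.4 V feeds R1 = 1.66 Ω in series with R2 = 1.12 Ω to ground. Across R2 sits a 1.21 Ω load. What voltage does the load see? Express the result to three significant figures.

First combine the lower leg with the load: R2 ‖ R_L = 0.5816 Ω.
Then V_out = V_supply · R2'/(R1 + R2') = 16.4 × 0.5816/2.242 = 4.255 V.

V_out ≈ 4.26 V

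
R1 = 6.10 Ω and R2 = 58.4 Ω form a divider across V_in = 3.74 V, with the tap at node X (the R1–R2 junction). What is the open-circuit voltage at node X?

V_th ≈ 3.39 V

V_th is the unloaded tap voltage: V_in · R2/(R1+R2) = 3.74 × 0.9054 = 3.386 V.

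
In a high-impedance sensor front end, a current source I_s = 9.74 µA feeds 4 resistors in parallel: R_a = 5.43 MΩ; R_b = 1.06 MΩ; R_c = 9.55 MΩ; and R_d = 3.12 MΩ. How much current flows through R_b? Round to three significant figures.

I ≈ 5.92 µA

Total conductance ΣG = 1/5.43 + 1/1.06 + 1/9.55 + 1/3.12 = 1.553 (units of 1/MΩ).
Current divider: I(R_b) = I_s · G_k/ΣG = 9.74 × (0.9434/1.553) = 9.74 × 0.6076 = 5.918 µA.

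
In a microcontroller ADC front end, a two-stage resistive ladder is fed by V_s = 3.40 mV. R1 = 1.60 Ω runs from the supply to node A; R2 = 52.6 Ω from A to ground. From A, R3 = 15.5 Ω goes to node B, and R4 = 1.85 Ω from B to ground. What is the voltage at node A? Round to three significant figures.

V_A ≈ 3.03 mV

Looking into the second stage from A: R3 + R4 = 17.35 Ω appears in parallel with R2.
Effective lower resistance at A: R2 ‖ 17.35 = 13.05 Ω.
So V_A = 3.40 × 0.8908 = 3.029 mV.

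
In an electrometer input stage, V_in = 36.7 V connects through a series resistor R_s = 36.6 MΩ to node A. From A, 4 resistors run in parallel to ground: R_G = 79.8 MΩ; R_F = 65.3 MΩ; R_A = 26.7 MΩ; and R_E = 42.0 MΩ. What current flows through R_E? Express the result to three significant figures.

Combine the parallel branches: R_p = (1/79.8 + 1/65.3 + 1/26.7 + 1/42.0)⁻¹ = 11.22 MΩ.
V_A = 36.7 × 11.22/47.82 = 8.612 V.
Branch current I = V_A/R_E = 8.612/42.0 = 0.2051 µA.

I ≈ 0.205 µA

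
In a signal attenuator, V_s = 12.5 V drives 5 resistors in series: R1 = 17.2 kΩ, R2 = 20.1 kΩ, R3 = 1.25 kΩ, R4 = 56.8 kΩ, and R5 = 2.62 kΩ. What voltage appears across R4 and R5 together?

V ≈ 7.58 V

ΣR = 17.2 + 20.1 + 1.25 + 56.8 + 2.62 = 97.97 kΩ.
R_{R4..R5} = 56.8 + 2.62 = 59.42 kΩ.
Voltage divider: V = V_s · (59.42 / 97.97) = 12.5 × 0.6065 = 7.581 V.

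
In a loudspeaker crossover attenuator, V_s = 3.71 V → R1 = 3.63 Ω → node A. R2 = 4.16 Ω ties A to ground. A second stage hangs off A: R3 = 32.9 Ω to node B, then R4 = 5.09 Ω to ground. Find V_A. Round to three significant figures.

Looking into the second stage from A: R3 + R4 = 37.99 Ω appears in parallel with R2.
Effective lower resistance at A: R2 ‖ 37.99 = 3.749 Ω.
So V_A = 3.71 × 0.5081 = 1.885 V.

V_A ≈ 1.89 V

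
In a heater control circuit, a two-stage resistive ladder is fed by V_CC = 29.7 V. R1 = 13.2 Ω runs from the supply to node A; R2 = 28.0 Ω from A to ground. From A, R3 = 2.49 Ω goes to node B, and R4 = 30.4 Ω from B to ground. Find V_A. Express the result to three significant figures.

V_A ≈ 15.9 V

Node A sees R2 in parallel with the series input of stage 2, R3 + R4 = 32.89 Ω.
Effective lower resistance at A: R2 ‖ 32.89 = 15.12 Ω.
V_A = 29.7 × 15.12/(13.2 + 15.12) = 15.86 V.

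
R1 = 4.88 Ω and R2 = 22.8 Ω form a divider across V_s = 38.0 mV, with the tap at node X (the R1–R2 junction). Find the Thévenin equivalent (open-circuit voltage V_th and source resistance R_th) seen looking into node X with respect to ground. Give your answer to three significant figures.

V_th ≈ 31.3 mV, R_th ≈ 4.02 Ω

Open-circuit (no load on X): V_th = V_s · R2/(R1 + R2) = 38.0 × 22.8/(4.880 + 22.8) = 31.30 mV.
With V_s suppressed (replaced by a short), R_th = R1 ‖ R2 = (4.880 × 22.8)/(4.880 + 22.8) = 4.020 Ω.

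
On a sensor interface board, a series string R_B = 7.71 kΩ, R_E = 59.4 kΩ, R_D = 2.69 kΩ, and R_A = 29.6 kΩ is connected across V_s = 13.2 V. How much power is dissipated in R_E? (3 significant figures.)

ΣR = 99.40 kΩ → I = 13.2/99.40 = 0.1328 mA.
V(R_E) = I·R = 7.888 V; P = V·I = 7.888 × 0.1328 = 1.048 mW.

P ≈ 1.05 mW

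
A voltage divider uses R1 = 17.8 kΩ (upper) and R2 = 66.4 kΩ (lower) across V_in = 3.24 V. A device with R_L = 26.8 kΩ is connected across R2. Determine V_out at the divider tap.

First combine the lower leg with the load: R2 ‖ R_L = 19.09 kΩ.
Then V_out = V_in · R2'/(R1 + R2') = 3.24 × 19.09/36.89 = 1.677 V.
(Unloaded it would be 2.56 V; the load pulls it down.)

V_out ≈ 1.68 V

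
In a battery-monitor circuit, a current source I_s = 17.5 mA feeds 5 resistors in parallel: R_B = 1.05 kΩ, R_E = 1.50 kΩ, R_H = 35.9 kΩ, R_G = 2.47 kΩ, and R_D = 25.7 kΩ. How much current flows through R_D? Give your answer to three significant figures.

I ≈ 0.326 mA

Conductances: ΣG = 1/1.05 + 1/1.50 + 1/35.9 + 1/2.47 + 1/25.7 = 2.091 (1/kΩ).
Current divider: I(R_D) = I_s · G_k/ΣG = 17.5 × (0.03891/2.091) = 17.5 × 0.01861 = 0.3257 mA.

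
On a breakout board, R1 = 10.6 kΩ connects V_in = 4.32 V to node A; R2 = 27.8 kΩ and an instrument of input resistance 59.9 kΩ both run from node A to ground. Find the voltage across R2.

V_out ≈ 2.77 V

The load sits in parallel with R2, giving an effective lower resistance R2' = R2·R_L/(R2+R_L) = 18.99 kΩ.
Voltage divider with the loaded lower leg: V_out = 4.32 × 18.99/(10.6 + 18.99) = 4.32 × 0.6417 = 2.772 V.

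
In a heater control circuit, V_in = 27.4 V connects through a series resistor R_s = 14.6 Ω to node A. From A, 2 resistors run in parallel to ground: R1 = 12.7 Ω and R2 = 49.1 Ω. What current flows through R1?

I ≈ 0.882 A

Parallel bank: R_p = 1/(1/12.7 + 1/49.1) = 10.09 Ω.
V_A by voltage divider: V_A = 27.4 × 10.09/(14.6 + 10.09) = 11.20 V.
Branch current I = V_A/R1 = 11.20/12.7 = 0.8817 A.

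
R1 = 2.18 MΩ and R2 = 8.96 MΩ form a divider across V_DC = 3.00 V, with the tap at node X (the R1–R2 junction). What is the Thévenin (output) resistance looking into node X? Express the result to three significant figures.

With V_DC suppressed (replaced by a short), R_th = R1 ‖ R2 = (2.180 × 8.96)/(2.180 + 8.96) = 1.753 MΩ.

R_th ≈ 1.75 MΩ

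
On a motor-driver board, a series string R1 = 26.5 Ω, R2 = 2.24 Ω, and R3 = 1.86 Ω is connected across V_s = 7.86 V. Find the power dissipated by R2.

The common current is I = 7.86/30.60 = 0.2569 A.
V(R2) = I·R = 0.5754 V; P = V·I = 0.5754 × 0.2569 = 0.1478 W.

P ≈ 0.148 W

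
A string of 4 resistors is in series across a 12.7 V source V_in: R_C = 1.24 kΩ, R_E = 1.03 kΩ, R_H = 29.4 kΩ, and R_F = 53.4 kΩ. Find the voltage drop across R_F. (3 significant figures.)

Series total: ΣR = 1.24 + 1.03 + 29.4 + 53.4 = 85.07 kΩ.
Voltage divider: V = V_in · (53.40 / 85.07) = 12.7 × 0.6277 = 7.972 V.

V ≈ 7.97 V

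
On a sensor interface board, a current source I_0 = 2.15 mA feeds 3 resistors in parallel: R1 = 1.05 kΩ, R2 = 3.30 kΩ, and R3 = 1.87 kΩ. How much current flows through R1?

Total conductance ΣG = 1/1.05 + 1/3.30 + 1/1.87 = 1.790 (units of 1/kΩ).
By the current-divider rule, I = I_0 · G_k/ΣG = 2.15 × 0.5320 = 1.144 mA.

I ≈ 1.14 mA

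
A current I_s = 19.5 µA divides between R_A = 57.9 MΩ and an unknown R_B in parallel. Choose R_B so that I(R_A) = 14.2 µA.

R_B ≈ 155 MΩ

Two-branch current divider: I_A = I_s · R_B/(R_A + R_B).
With f = 0.7282, R_B = R_A · f/(1−f) = 57.9 × 2.679 = 155.1 MΩ.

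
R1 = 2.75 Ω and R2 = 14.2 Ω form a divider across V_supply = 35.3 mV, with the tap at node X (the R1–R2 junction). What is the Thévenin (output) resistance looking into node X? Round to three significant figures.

R_th ≈ 2.30 Ω

With V_supply suppressed (replaced by a short), R_th = R1 ‖ R2 = (2.750 × 14.2)/(2.750 + 14.2) = 2.304 Ω.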